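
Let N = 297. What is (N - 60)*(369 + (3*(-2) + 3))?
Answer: 86742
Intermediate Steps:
(N - 60)*(369 + (3*(-2) + 3)) = (297 - 60)*(369 + (3*(-2) + 3)) = 237*(369 + (-6 + 3)) = 237*(369 - 3) = 237*366 = 86742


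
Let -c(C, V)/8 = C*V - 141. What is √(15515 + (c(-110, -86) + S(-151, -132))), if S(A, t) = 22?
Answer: I*√59015 ≈ 242.93*I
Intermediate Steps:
c(C, V) = 1128 - 8*C*V (c(C, V) = -8*(C*V - 141) = -8*(-141 + C*V) = 1128 - 8*C*V)
√(15515 + (c(-110, -86) + S(-151, -132))) = √(15515 + ((1128 - 8*(-110)*(-86)) + 22)) = √(15515 + ((1128 - 75680) + 22)) = √(15515 + (-74552 + 22)) = √(15515 - 74530) = √(-59015) = I*√59015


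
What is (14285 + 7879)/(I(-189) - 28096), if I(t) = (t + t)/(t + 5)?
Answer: -2039088/2584643 ≈ -0.78892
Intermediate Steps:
I(t) = 2*t/(5 + t) (I(t) = (2*t)/(5 + t) = 2*t/(5 + t))
(14285 + 7879)/(I(-189) - 28096) = (14285 + 7879)/(2*(-189)/(5 - 189) - 28096) = 22164/(2*(-189)/(-184) - 28096) = 22164/(2*(-189)*(-1/184) - 28096) = 22164/(189/92 - 28096) = 22164/(-2584643/92) = 22164*(-92/2584643) = -2039088/2584643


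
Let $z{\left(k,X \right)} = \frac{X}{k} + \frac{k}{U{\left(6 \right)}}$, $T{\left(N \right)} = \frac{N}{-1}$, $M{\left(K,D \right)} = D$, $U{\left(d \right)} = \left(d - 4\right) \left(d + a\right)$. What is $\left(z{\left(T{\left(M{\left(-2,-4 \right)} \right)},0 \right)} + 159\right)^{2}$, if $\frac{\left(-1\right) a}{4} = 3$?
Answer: $\frac{226576}{9} \approx 25175.0$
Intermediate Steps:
$a = -12$ ($a = \left(-4\right) 3 = -12$)
$U{\left(d \right)} = \left(-12 + d\right) \left(-4 + d\right)$ ($U{\left(d \right)} = \left(d - 4\right) \left(d - 12\right) = \left(-4 + d\right) \left(-12 + d\right) = \left(-12 + d\right) \left(-4 + d\right)$)
$T{\left(N \right)} = - N$ ($T{\left(N \right)} = N \left(-1\right) = - N$)
$z{\left(k,X \right)} = - \frac{k}{12} + \frac{X}{k}$ ($z{\left(k,X \right)} = \frac{X}{k} + \frac{k}{48 + 6^{2} - 96} = \frac{X}{k} + \frac{k}{48 + 36 - 96} = \frac{X}{k} + \frac{k}{-12} = \frac{X}{k} + k \left(- \frac{1}{12}\right) = \frac{X}{k} - \frac{k}{12} = - \frac{k}{12} + \frac{X}{k}$)
$\left(z{\left(T{\left(M{\left(-2,-4 \right)} \right)},0 \right)} + 159\right)^{2} = \left(\left(- \frac{\left(-1\right) \left(-4\right)}{12} + \frac{0}{\left(-1\right) \left(-4\right)}\right) + 159\right)^{2} = \left(\left(\left(- \frac{1}{12}\right) 4 + \frac{0}{4}\right) + 159\right)^{2} = \left(\left(- \frac{1}{3} + 0 \cdot \frac{1}{4}\right) + 159\right)^{2} = \left(\left(- \frac{1}{3} + 0\right) + 159\right)^{2} = \left(- \frac{1}{3} + 159\right)^{2} = \left(\frac{476}{3}\right)^{2} = \frac{226576}{9}$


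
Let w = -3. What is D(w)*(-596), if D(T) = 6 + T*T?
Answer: -8940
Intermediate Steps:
D(T) = 6 + T²
D(w)*(-596) = (6 + (-3)²)*(-596) = (6 + 9)*(-596) = 15*(-596) = -8940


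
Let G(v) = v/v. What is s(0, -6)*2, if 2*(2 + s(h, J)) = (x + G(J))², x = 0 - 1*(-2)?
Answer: 5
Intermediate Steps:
x = 2 (x = 0 + 2 = 2)
G(v) = 1
s(h, J) = 5/2 (s(h, J) = -2 + (2 + 1)²/2 = -2 + (½)*3² = -2 + (½)*9 = -2 + 9/2 = 5/2)
s(0, -6)*2 = (5/2)*2 = 5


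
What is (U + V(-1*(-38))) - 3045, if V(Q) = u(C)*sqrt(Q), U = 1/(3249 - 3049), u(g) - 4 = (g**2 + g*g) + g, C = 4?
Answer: -608999/200 + 40*sqrt(38) ≈ -2798.4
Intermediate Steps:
u(g) = 4 + g + 2*g**2 (u(g) = 4 + ((g**2 + g*g) + g) = 4 + ((g**2 + g**2) + g) = 4 + (2*g**2 + g) = 4 + (g + 2*g**2) = 4 + g + 2*g**2)
U = 1/200 ≈ 0.0050000
V(Q) = 40*sqrt(Q) (V(Q) = (4 + 4 + 2*4**2)*sqrt(Q) = (4 + 4 + 2*16)*sqrt(Q) = (4 + 4 + 32)*sqrt(Q) = 40*sqrt(Q))
(U + V(-1*(-38))) - 3045 = (1/200 + 40*sqrt(-1*(-38))) - 3045 = (1/200 + 40*sqrt(38)) - 3045 = -608999/200 + 40*sqrt(38)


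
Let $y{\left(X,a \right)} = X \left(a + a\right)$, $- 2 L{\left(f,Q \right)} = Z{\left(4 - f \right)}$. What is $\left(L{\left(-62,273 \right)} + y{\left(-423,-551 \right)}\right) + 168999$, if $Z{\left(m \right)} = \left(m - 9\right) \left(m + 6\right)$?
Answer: $633093$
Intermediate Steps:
$Z{\left(m \right)} = \left(-9 + m\right) \left(6 + m\right)$
$L{\left(f,Q \right)} = 33 - \frac{3 f}{2} - \frac{\left(4 - f\right)^{2}}{2}$ ($L{\left(f,Q \right)} = - \frac{-54 + \left(4 - f\right)^{2} - 3 \left(4 - f\right)}{2} = - \frac{-54 + \left(4 - f\right)^{2} + \left(-12 + 3 f\right)}{2} = - \frac{-66 + \left(4 - f\right)^{2} + 3 f}{2} = 33 - \frac{3 f}{2} - \frac{\left(4 - f\right)^{2}}{2}$)
$y{\left(X,a \right)} = 2 X a$ ($y{\left(X,a \right)} = X 2 a = 2 X a$)
$\left(L{\left(-62,273 \right)} + y{\left(-423,-551 \right)}\right) + 168999 = \left(\left(25 - \frac{\left(-62\right)^{2}}{2} + \frac{5}{2} \left(-62\right)\right) + 2 \left(-423\right) \left(-551\right)\right) + 168999 = \left(\left(25 - 1922 - 155\right) + 466146\right) + 168999 = \left(-2052 + 466146\right) + 168999 = 464094 + 168999 = 633093$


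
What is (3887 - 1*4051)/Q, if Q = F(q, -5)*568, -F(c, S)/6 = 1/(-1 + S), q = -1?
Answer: -41/142 ≈ -0.28873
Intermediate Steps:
F(c, S) = -6/(-1 + S)
Q = 568 (Q = -6/(-1 - 5)*568 = -6/(-6)*568 = -6*(-⅙)*568 = 1*568 = 568)
(3887 - 1*4051)/Q = (3887 - 1*4051)/568 = (3887 - 4051)*(1/568) = -164*1/568 = -41/142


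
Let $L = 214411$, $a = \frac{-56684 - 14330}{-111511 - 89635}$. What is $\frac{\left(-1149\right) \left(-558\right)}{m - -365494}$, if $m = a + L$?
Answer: $\frac{32240787183}{29161410536} \approx 1.1056$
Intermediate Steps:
$a = \frac{35507}{100573}$ ($a = - \frac{71014}{-201146} = \left(-71014\right) \left(- \frac{1}{201146}\right) = \frac{35507}{100573} \approx 0.35305$)
$m = \frac{21563993010}{100573}$ ($m = \frac{35507}{100573} + 214411 = \frac{21563993010}{100573} \approx 2.1441 \cdot 10^{5}$)
$\frac{\left(-1149\right) \left(-558\right)}{m - -365494} = \frac{\left(-1149\right) \left(-558\right)}{\frac{21563993010}{100573} - -365494} = \frac{641142}{\frac{21563993010}{100573} + 365494} = \frac{641142}{\frac{58322821072}{100573}} = 641142 \cdot \frac{100573}{58322821072} = \frac{32240787183}{29161410536}$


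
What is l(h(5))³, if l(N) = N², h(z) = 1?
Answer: 1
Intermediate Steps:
l(h(5))³ = (1²)³ = 1³ = 1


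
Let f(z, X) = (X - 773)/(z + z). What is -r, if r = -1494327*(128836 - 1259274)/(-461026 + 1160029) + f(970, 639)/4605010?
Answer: -2515205353249251986333/1040782776959700 ≈ -2.4166e+6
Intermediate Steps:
f(z, X) = (-773 + X)/(2*z) (f(z, X) = (-773 + X)/((2*z)) = (-773 + X)*(1/(2*z)) = (-773 + X)/(2*z))
r = 2515205353249251986333/1040782776959700 (r = -1494327*(128836 - 1259274)/(-461026 + 1160029) + ((½)*(-773 + 639)/970)/4605010 = -1494327/(699003/(-1130438)) + ((½)*(1/970)*(-134))*(1/4605010) = -1494327/(699003*(-1/1130438)) - 67/970*1/4605010 = -1494327/(-699003/1130438) - 67/4466859700 = -1494327*(-1130438/699003) - 67/4466859700 = 563081341742/233001 - 67/4466859700 = 2515205353249251986333/1040782776959700 ≈ 2.4166e+6)
-r = -1*2515205353249251986333/1040782776959700 = -2515205353249251986333/1040782776959700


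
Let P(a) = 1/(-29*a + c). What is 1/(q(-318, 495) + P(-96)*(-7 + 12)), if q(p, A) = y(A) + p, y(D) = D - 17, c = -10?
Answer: 2774/443845 ≈ 0.0062499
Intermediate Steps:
y(D) = -17 + D
P(a) = 1/(-10 - 29*a) (P(a) = 1/(-29*a - 10) = 1/(-10 - 29*a))
q(p, A) = -17 + A + p (q(p, A) = (-17 + A) + p = -17 + A + p)
1/(q(-318, 495) + P(-96)*(-7 + 12)) = 1/((-17 + 495 - 318) + (-1/(10 + 29*(-96)))*(-7 + 12)) = 1/(160 - 1/(10 - 2784)*5) = 1/(160 - 1/(-2774)*5) = 1/(160 - 1*(-1/2774)*5) = 1/(160 + (1/2774)*5) = 1/(160 + 5/2774) = 1/(443845/2774) = 2774/443845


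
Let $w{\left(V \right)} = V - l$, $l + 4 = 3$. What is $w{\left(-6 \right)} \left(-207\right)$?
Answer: $1035$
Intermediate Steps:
$l = -1$ ($l = -4 + 3 = -1$)
$w{\left(V \right)} = 1 + V$ ($w{\left(V \right)} = V - -1 = V + 1 = 1 + V$)
$w{\left(-6 \right)} \left(-207\right) = \left(1 - 6\right) \left(-207\right) = \left(-5\right) \left(-207\right) = 1035$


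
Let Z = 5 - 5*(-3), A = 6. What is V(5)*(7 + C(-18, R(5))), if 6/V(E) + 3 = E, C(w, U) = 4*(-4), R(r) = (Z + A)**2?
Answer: -27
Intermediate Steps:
Z = 20 (Z = 5 + 15 = 20)
R(r) = 676 (R(r) = (20 + 6)**2 = 26**2 = 676)
C(w, U) = -16
V(E) = 6/(-3 + E)
V(5)*(7 + C(-18, R(5))) = (6/(-3 + 5))*(7 - 16) = (6/2)*(-9) = (6*(1/2))*(-9) = 3*(-9) = -27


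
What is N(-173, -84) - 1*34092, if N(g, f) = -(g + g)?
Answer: -33746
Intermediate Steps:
N(g, f) = -2*g
N(-173, -84) - 1*34092 = -2*(-173) - 1*34092 = 346 - 34092 = -33746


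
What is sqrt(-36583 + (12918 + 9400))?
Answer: 3*I*sqrt(1585) ≈ 119.44*I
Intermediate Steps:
sqrt(-36583 + (12918 + 9400)) = sqrt(-36583 + 22318) = sqrt(-14265) = 3*I*sqrt(1585)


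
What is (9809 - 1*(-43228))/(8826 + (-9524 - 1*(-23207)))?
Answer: 5893/2501 ≈ 2.3563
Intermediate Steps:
(9809 - 1*(-43228))/(8826 + (-9524 - 1*(-23207))) = (9809 + 43228)/(8826 + (-9524 + 23207)) = 53037/(8826 + 13683) = 53037/22509 = 53037*(1/22509) = 5893/2501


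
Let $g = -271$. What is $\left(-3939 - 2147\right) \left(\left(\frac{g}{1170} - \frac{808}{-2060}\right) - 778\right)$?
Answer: $\frac{57048596855}{12051} \approx 4.7339 \cdot 10^{6}$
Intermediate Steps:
$\left(-3939 - 2147\right) \left(\left(\frac{g}{1170} - \frac{808}{-2060}\right) - 778\right) = \left(-3939 - 2147\right) \left(\left(- \frac{271}{1170} - \frac{808}{-2060}\right) - 778\right) = - 6086 \left(\left(\left(-271\right) \frac{1}{1170} - - \frac{202}{515}\right) - 778\right) = - 6086 \left(\left(- \frac{271}{1170} + \frac{202}{515}\right) - 778\right) = - 6086 \left(\frac{3871}{24102} - 778\right) = \left(-6086\right) \left(- \frac{18747485}{24102}\right) = \frac{57048596855}{12051}$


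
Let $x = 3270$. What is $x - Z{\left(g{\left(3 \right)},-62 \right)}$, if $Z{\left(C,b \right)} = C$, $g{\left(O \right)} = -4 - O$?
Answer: $3277$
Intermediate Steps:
$x - Z{\left(g{\left(3 \right)},-62 \right)} = 3270 - \left(-4 - 3\right) = 3270 - -7 = 3270 + 7 = 3277$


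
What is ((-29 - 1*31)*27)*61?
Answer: -98820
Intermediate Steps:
((-29 - 1*31)*27)*61 = ((-29 - 31)*27)*61 = -60*27*61 = -1620*61 = -98820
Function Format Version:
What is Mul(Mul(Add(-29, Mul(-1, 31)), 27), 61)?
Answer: -98820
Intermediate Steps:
Mul(Mul(Add(-29, Mul(-1, 31)), 27), 61) = Mul(Mul(Add(-29, -31), 27), 61) = Mul(Mul(-60, 27), 61) = Mul(-1620, 61) = -98820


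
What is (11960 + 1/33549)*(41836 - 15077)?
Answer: 10736942811119/33549 ≈ 3.2004e+8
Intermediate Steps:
(11960 + 1/33549)*(41836 - 15077) = (11960 + 1/33549)*26759 = (401246041/33549)*26759 = 10736942811119/33549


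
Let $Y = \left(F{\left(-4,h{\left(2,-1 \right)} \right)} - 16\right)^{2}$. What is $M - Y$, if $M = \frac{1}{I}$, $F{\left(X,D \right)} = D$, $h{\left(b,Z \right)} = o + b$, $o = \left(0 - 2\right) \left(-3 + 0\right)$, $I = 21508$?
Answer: $- \frac{1376511}{21508} \approx -64.0$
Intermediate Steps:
$o = 6$ ($o = \left(-2\right) \left(-3\right) = 6$)
$h{\left(b,Z \right)} = 6 + b$
$M = \frac{1}{21508} \approx 4.6494 \cdot 10^{-5}$
$Y = 64$ ($Y = \left(\left(6 + 2\right) - 16\right)^{2} = \left(8 - 16\right)^{2} = \left(-8\right)^{2} = 64$)
$M - Y = \frac{1}{21508} - 64 = - \frac{1376511}{21508}$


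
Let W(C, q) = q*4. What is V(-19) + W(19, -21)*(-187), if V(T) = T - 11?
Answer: 15678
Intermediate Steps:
V(T) = -11 + T
W(C, q) = 4*q
V(-19) + W(19, -21)*(-187) = (-11 - 19) + (4*(-21))*(-187) = -30 - 84*(-187) = -30 + 15708 = 15678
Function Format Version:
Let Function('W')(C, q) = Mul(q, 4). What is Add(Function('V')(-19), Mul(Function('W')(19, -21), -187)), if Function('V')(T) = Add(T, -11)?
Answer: 15678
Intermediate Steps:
Function('V')(T) = Add(-11, T)
Function('W')(C, q) = Mul(4, q)
Add(Function('V')(-19), Mul(Function('W')(19, -21), -187)) = Add(Add(-11, -19), Mul(Mul(4, -21), -187)) = Add(-30, Mul(-84, -187)) = Add(-30, 15708) = 15678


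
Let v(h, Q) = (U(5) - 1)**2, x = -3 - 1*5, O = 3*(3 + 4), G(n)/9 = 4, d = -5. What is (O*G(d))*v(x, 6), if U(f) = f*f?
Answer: 435456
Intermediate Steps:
G(n) = 36 (G(n) = 9*4 = 36)
O = 21 (O = 3*7 = 21)
U(f) = f**2
x = -8 (x = -3 - 5 = -8)
v(h, Q) = 576 (v(h, Q) = (5**2 - 1)**2 = (25 - 1)**2 = 24**2 = 576)
(O*G(d))*v(x, 6) = (21*36)*576 = 756*576 = 435456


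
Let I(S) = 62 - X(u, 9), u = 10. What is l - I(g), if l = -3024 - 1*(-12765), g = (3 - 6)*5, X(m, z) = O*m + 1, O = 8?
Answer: 9760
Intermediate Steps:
X(m, z) = 1 + 8*m (X(m, z) = 8*m + 1 = 1 + 8*m)
g = -15 (g = -3*5 = -15)
I(S) = -19 (I(S) = 62 - (1 + 8*10) = 62 - (1 + 80) = 62 - 1*81 = 62 - 81 = -19)
l = 9741 (l = -3024 + 12765 = 9741)
l - I(g) = 9741 - 1*(-19) = 9741 + 19 = 9760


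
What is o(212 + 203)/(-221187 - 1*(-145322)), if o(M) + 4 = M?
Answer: -411/75865 ≈ -0.0054175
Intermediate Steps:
o(M) = -4 + M
o(212 + 203)/(-221187 - 1*(-145322)) = (-4 + (212 + 203))/(-221187 - 1*(-145322)) = (-4 + 415)/(-221187 + 145322) = 411/(-75865) = 411*(-1/75865) = -411/75865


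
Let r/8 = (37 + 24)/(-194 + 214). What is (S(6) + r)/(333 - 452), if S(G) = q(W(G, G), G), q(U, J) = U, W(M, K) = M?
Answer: -152/595 ≈ -0.25546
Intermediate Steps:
S(G) = G
r = 122/5 (r = 8*((37 + 24)/(-194 + 214)) = 8*(61/20) = 122/5 ≈ 24.400)
(S(6) + r)/(333 - 452) = (6 + 122/5)/(333 - 452) = (152/5)/(-119) = (152/5)*(-1/119) = -152/595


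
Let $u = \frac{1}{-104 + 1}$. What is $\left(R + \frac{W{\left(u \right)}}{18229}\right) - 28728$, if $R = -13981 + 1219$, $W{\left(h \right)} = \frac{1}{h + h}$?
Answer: $- \frac{1512642523}{36458} \approx -41490.0$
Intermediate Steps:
$u = - \frac{1}{103}$ ($u = \frac{1}{-103} = - \frac{1}{103} \approx -0.0097087$)
$W{\left(h \right)} = \frac{1}{2 h}$
$R = -12762$
$\left(R + \frac{W{\left(u \right)}}{18229}\right) - 28728 = \left(-12762 + \frac{\frac{1}{2} \frac{1}{- \frac{1}{103}}}{18229}\right) - 28728 = \left(-12762 + \frac{1}{2} \left(-103\right) \frac{1}{18229}\right) - 28728 = \left(-12762 - \frac{103}{36458}\right) - 28728 = - \frac{465277099}{36458} - 28728 = - \frac{1512642523}{36458}$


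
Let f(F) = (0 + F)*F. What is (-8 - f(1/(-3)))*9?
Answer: -73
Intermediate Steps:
f(F) = F**2 (f(F) = F*F = F**2)
(-8 - f(1/(-3)))*9 = (-8 - (1/(-3))**2)*9 = (-8 - (-1/3)**2)*9 = (-8 - 1*1/9)*9 = (-8 - 1/9)*9 = -73/9*9 = -73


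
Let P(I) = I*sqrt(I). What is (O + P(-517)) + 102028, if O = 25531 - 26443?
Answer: 101116 - 517*I*sqrt(517) ≈ 1.0112e+5 - 11755.0*I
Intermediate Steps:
O = -912
P(I) = I**(3/2)
(O + P(-517)) + 102028 = (-912 + (-517)**(3/2)) + 102028 = (-912 - 517*I*sqrt(517)) + 102028 = 101116 - 517*I*sqrt(517)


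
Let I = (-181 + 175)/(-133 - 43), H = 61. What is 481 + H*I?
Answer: 42511/88 ≈ 483.08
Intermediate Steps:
I = 3/88 (I = -6/(-176) = -6*(-1/176) = 3/88 ≈ 0.034091)
481 + H*I = 481 + 61*(3/88) = 481 + 183/88 = 42511/88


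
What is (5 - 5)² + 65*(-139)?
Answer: -9035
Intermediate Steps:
(5 - 5)² + 65*(-139) = 0² - 9035 = 0 - 9035 = -9035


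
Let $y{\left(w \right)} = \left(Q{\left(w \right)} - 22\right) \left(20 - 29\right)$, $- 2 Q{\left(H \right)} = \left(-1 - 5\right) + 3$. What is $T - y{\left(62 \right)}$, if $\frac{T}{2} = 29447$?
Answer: $\frac{117419}{2} \approx 58710.0$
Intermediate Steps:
$T = 58894$ ($T = 2 \cdot 29447 = 58894$)
$Q{\left(H \right)} = \frac{3}{2}$ ($Q{\left(H \right)} = - \frac{\left(-1 - 5\right) + 3}{2} = - \frac{-6 + 3}{2} = \left(- \frac{1}{2}\right) \left(-3\right) = \frac{3}{2}$)
$y{\left(w \right)} = \frac{369}{2}$ ($y{\left(w \right)} = \left(\frac{3}{2} - 22\right) \left(20 - 29\right) = \left(- \frac{41}{2}\right) \left(-9\right) = \frac{369}{2}$)
$T - y{\left(62 \right)} = 58894 - \frac{369}{2} = \frac{117419}{2}$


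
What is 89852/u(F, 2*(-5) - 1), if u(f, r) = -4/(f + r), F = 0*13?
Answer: 247093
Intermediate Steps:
F = 0
89852/u(F, 2*(-5) - 1) = 89852/((-4/(0 + (2*(-5) - 1)))) = 89852/((-4/(0 + (-10 - 1)))) = 89852/((-4/(0 - 11))) = 89852/((-4/(-11))) = 89852/((-4*(-1/11))) = 89852/(4/11) = 89852*(11/4) = 247093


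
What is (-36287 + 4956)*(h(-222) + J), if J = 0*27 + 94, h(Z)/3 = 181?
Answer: -19957847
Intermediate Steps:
h(Z) = 543 (h(Z) = 3*181 = 543)
J = 94 (J = 0 + 94 = 94)
(-36287 + 4956)*(h(-222) + J) = (-36287 + 4956)*(543 + 94) = -31331*637 = -19957847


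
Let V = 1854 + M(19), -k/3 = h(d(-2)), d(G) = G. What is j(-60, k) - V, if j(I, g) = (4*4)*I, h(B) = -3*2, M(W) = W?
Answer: -2833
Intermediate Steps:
h(B) = -6
k = 18 (k = -3*(-6) = 18)
j(I, g) = 16*I
V = 1873 (V = 1854 + 19 = 1873)
j(-60, k) - V = 16*(-60) - 1*1873 = -960 - 1873 = -2833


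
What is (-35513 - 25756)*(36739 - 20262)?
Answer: -1009529313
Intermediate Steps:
(-35513 - 25756)*(36739 - 20262) = -61269*16477 = -1009529313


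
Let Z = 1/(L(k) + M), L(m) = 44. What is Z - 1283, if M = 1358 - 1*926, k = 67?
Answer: -610707/476 ≈ -1283.0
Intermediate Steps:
M = 432 (M = 1358 - 926 = 432)
Z = 1/476 (Z = 1/(44 + 432) = 1/476 ≈ 0.0021008)
Z - 1283 = 1/476 - 1283 = -610707/476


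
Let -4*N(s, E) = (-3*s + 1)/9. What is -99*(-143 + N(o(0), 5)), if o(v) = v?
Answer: 56639/4 ≈ 14160.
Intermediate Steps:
N(s, E) = -1/36 + s/12 (N(s, E) = -(-3*s + 1)/(4*9) = -(1 - 3*s)/(4*9) = -(⅑ - s/3)/4 = -1/36 + s/12)
-99*(-143 + N(o(0), 5)) = -99*(-143 + (-1/36 + (1/12)*0)) = -99*(-143 + (-1/36 + 0)) = -99*(-143 - 1/36) = -99*(-5149/36) = 56639/4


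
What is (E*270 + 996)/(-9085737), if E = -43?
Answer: 3538/3028579 ≈ 0.0011682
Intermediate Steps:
(E*270 + 996)/(-9085737) = (-43*270 + 996)/(-9085737) = (-11610 + 996)*(-1/9085737) = -10614*(-1/9085737) = 3538/3028579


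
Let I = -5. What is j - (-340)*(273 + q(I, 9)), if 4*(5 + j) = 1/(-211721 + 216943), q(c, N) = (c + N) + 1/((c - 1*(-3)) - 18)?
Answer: 1966772305/20888 ≈ 94158.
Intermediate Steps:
q(c, N) = N + c + 1/(-15 + c) (q(c, N) = (N + c) + 1/((c + 3) - 18) = (N + c) + 1/((3 + c) - 18) = (N + c) + 1/(-15 + c) = N + c + 1/(-15 + c))
j = -104439/20888 (j = -5 + 1/(4*(-211721 + 216943)) = -5 + (1/4)/5222 = -5 + (1/4)*(1/5222) = -5 + 1/20888 = -104439/20888 ≈ -5.0000)
j - (-340)*(273 + q(I, 9)) = -104439/20888 - (-340)*(273 + (1 + (-5)**2 - 15*9 - 15*(-5) + 9*(-5))/(-15 - 5)) = -104439/20888 - (-340)*(273 + (1 + 25 - 135 + 75 - 45)/(-20)) = -104439/20888 - (-340)*(273 - 1/20*(-79)) = -104439/20888 - (-340)*(273 + 79/20) = -104439/20888 - (-340)*5539/20 = -104439/20888 - 1*(-94163) = -104439/20888 + 94163 = 1966772305/20888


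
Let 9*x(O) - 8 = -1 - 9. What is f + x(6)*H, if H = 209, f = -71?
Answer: -1057/9 ≈ -117.44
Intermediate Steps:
x(O) = -2/9 (x(O) = 8/9 + (-1 - 9)/9 = 8/9 + (⅑)*(-10) = 8/9 - 10/9 = -2/9)
f + x(6)*H = -71 - 2/9*209 = -71 - 418/9 = -1057/9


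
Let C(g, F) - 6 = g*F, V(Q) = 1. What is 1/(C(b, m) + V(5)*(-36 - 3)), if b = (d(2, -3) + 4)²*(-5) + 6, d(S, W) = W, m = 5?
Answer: -1/28 ≈ -0.035714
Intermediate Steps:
b = 1 (b = (-3 + 4)²*(-5) + 6 = 1²*(-5) + 6 = 1*(-5) + 6 = -5 + 6 = 1)
C(g, F) = 6 + F*g (C(g, F) = 6 + g*F = 6 + F*g)
1/(C(b, m) + V(5)*(-36 - 3)) = 1/((6 + 5*1) + 1*(-36 - 3)) = 1/((6 + 5) + 1*(-39)) = 1/(11 - 39) = 1/(-28) = -1/28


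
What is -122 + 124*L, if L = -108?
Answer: -13514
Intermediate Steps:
-122 + 124*L = -122 + 124*(-108) = -122 - 13392 = -13514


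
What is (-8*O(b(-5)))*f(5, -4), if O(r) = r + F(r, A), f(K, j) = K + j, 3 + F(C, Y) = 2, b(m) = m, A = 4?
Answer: 48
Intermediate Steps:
F(C, Y) = -1 (F(C, Y) = -3 + 2 = -1)
O(r) = -1 + r (O(r) = r - 1 = -1 + r)
(-8*O(b(-5)))*f(5, -4) = (-8*(-1 - 5))*(5 - 4) = -8*(-6)*1 = 48*1 = 48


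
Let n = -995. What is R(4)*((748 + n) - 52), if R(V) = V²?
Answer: -4784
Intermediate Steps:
R(4)*((748 + n) - 52) = 4²*((748 - 995) - 52) = 16*(-247 - 52) = 16*(-299) = -4784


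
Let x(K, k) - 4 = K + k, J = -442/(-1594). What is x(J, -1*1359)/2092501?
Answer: -1079714/1667723297 ≈ -0.00064742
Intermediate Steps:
J = 221/797 (J = -442*(-1/1594) = 221/797 ≈ 0.27729)
x(K, k) = 4 + K + k (x(K, k) = 4 + (K + k) = 4 + K + k)
x(J, -1*1359)/2092501 = (4 + 221/797 - 1*1359)/2092501 = (4 + 221/797 - 1359)*(1/2092501) = -1079714/797*1/2092501 = -1079714/1667723297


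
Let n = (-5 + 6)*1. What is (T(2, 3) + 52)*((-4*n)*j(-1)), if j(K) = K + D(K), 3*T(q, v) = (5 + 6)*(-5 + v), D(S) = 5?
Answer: -2144/3 ≈ -714.67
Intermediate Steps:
T(q, v) = -55/3 + 11*v/3 (T(q, v) = ((5 + 6)*(-5 + v))/3 = (11*(-5 + v))/3 = (-55 + 11*v)/3 = -55/3 + 11*v/3)
n = 1 (n = 1*1 = 1)
j(K) = 5 + K (j(K) = K + 5 = 5 + K)
(T(2, 3) + 52)*((-4*n)*j(-1)) = ((-55/3 + (11/3)*3) + 52)*((-4*1)*(5 - 1)) = ((-55/3 + 11) + 52)*(-4*4) = (-22/3 + 52)*(-16) = (134/3)*(-16) = -2144/3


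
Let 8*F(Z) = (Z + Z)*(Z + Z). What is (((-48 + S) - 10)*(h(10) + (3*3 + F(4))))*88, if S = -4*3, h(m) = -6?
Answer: -67760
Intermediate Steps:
F(Z) = Z²/2 (F(Z) = ((Z + Z)*(Z + Z))/8 = ((2*Z)*(2*Z))/8 = (4*Z²)/8 = Z²/2)
S = -12
(((-48 + S) - 10)*(h(10) + (3*3 + F(4))))*88 = (((-48 - 12) - 10)*(-6 + (3*3 + (½)*4²)))*88 = ((-60 - 10)*(-6 + (9 + (½)*16)))*88 = -70*(-6 + (9 + 8))*88 = -70*(-6 + 17)*88 = -70*11*88 = -770*88 = -67760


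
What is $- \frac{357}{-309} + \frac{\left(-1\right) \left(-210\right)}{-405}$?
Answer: $\frac{1771}{2781} \approx 0.63682$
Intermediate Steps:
$- \frac{357}{-309} + \frac{\left(-1\right) \left(-210\right)}{-405} = \left(-357\right) \left(- \frac{1}{309}\right) + 210 \left(- \frac{1}{405}\right) = \frac{119}{103} - \frac{14}{27} = \frac{1771}{2781}$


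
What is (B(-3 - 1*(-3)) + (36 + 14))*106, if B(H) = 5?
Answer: 5830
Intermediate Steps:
(B(-3 - 1*(-3)) + (36 + 14))*106 = (5 + (36 + 14))*106 = (5 + 50)*106 = 55*106 = 5830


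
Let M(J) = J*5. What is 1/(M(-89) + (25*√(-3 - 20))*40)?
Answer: -89/4639605 - 40*I*√23/927921 ≈ -1.9183e-5 - 0.00020673*I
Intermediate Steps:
M(J) = 5*J
1/(M(-89) + (25*√(-3 - 20))*40) = 1/(5*(-89) + (25*√(-3 - 20))*40) = 1/(-445 + (25*√(-23))*40) = 1/(-445 + (25*(I*√23))*40) = 1/(-445 + (25*I*√23)*40) = 1/(-445 + 1000*I*√23)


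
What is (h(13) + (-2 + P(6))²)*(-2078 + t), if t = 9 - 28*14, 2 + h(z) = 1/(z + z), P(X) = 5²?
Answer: -33723083/26 ≈ -1.2970e+6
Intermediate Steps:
P(X) = 25
h(z) = -2 + 1/(2*z) (h(z) = -2 + 1/(z + z) = -2 + 1/(2*z))
t = -383 (t = 9 - 392 = -383)
(h(13) + (-2 + P(6))²)*(-2078 + t) = ((-2 + (½)/13) + (-2 + 25)²)*(-2078 - 383) = ((-2 + (½)*(1/13)) + 23²)*(-2461) = ((-2 + 1/26) + 529)*(-2461) = (-51/26 + 529)*(-2461) = (13703/26)*(-2461) = -33723083/26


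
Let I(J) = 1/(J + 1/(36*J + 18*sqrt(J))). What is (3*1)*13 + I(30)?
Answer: 40636696719/1041076801 + 18*sqrt(30)/1041076801 ≈ 39.033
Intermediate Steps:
I(J) = 1/(J + 1/(18*sqrt(J) + 36*J))
(3*1)*13 + I(30) = (3*1)*13 + 18*(sqrt(30) + 2*30)/(1 + 18*30**(3/2) + 36*30**2) = 3*13 + 18*(sqrt(30) + 60)/(1 + 18*(30*sqrt(30)) + 36*900) = 39 + 18*(60 + sqrt(30))/(1 + 540*sqrt(30) + 32400) = 39 + 18*(60 + sqrt(30))/(32401 + 540*sqrt(30))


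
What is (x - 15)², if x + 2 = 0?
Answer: 289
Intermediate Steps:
x = -2 (x = -2 + 0 = -2)
(x - 15)² = (-2 - 15)² = (-17)² = 289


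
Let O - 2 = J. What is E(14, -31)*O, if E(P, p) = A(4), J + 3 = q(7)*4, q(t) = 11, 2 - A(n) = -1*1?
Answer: 129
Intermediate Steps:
A(n) = 3 (A(n) = 2 - (-1) = 2 - 1*(-1) = 2 + 1 = 3)
J = 41 (J = -3 + 11*4 = -3 + 44 = 41)
E(P, p) = 3
O = 43 (O = 2 + 41 = 43)
E(14, -31)*O = 3*43 = 129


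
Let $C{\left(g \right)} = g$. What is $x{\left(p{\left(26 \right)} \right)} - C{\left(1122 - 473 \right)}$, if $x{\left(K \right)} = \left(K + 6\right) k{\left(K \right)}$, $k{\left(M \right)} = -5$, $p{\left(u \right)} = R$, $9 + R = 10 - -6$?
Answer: $-714$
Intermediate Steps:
$R = 7$ ($R = -9 + \left(10 - -6\right) = -9 + \left(10 + 6\right) = -9 + 16 = 7$)
$p{\left(u \right)} = 7$
$x{\left(K \right)} = -30 - 5 K$ ($x{\left(K \right)} = \left(K + 6\right) \left(-5\right) = \left(6 + K\right) \left(-5\right) = -30 - 5 K$)
$x{\left(p{\left(26 \right)} \right)} - C{\left(1122 - 473 \right)} = \left(-30 - 35\right) - \left(1122 - 473\right) = -65 - 649 = -714$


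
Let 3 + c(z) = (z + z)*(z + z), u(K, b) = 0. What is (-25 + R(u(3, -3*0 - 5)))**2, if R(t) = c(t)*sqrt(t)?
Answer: 625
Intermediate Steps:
c(z) = -3 + 4*z**2 (c(z) = -3 + (z + z)*(z + z) = -3 + (2*z)*(2*z) = -3 + 4*z**2)
R(t) = sqrt(t)*(-3 + 4*t**2) (R(t) = (-3 + 4*t**2)*sqrt(t) = sqrt(t)*(-3 + 4*t**2))
(-25 + R(u(3, -3*0 - 5)))**2 = (-25 + sqrt(0)*(-3 + 4*0**2))**2 = (-25 + 0*(-3 + 4*0))**2 = (-25 + 0*(-3 + 0))**2 = (-25 + 0*(-3))**2 = (-25 + 0)**2 = (-25)**2 = 625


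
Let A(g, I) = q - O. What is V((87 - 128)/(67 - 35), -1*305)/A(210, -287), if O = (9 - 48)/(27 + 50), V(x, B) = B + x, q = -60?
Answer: 83853/16288 ≈ 5.1481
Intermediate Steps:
O = -39/77 ≈ -0.50649
A(g, I) = -4581/77 (A(g, I) = -60 - 1*(-39/77) = -60 + 39/77 = -4581/77)
V((87 - 128)/(67 - 35), -1*305)/A(210, -287) = (-1*305 + (87 - 128)/(67 - 35))/(-4581/77) = (-305 - 41/32)*(-77/4581) = -9801/32*(-77/4581) = 83853/16288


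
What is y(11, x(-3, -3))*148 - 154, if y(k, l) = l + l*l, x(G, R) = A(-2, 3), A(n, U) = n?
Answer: 142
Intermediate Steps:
x(G, R) = -2
y(k, l) = l + l²
y(11, x(-3, -3))*148 - 154 = -2*(1 - 2)*148 - 154 = -2*(-1)*148 - 154 = 2*148 - 154 = 296 - 154 = 142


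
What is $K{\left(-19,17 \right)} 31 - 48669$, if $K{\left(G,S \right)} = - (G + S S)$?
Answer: $-57039$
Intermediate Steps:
$K{\left(G,S \right)} = - G - S^{2}$ ($K{\left(G,S \right)} = - (G + S^{2}) = - G - S^{2}$)
$K{\left(-19,17 \right)} 31 - 48669 = \left(\left(-1\right) \left(-19\right) - 17^{2}\right) 31 - 48669 = \left(19 - 289\right) 31 - 48669 = \left(-270\right) 31 - 48669 = -8370 - 48669 = -57039$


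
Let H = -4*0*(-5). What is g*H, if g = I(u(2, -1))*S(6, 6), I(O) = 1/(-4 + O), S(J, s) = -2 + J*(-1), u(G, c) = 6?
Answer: 0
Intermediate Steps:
S(J, s) = -2 - J
H = 0 (H = 0*(-5) = 0)
g = -4 (g = (-2 - 1*6)/(-4 + 6) = (-2 - 6)/2 = (½)*(-8) = -4)
g*H = -4*0 = 0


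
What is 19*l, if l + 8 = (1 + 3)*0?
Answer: -152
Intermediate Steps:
l = -8 (l = -8 + (1 + 3)*0 = -8 + 4*0 = -8 + 0 = -8)
19*l = 19*(-8) = -152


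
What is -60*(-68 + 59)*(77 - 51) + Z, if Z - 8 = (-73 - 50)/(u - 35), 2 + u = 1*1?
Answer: 168617/12 ≈ 14051.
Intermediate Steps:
u = -1 (u = -2 + 1*1 = -2 + 1 = -1)
Z = 137/12 (Z = 8 + (-73 - 50)/(-1 - 35) = 8 - 123/(-36) = 8 - 123*(-1/36) = 8 + 41/12 = 137/12 ≈ 11.417)
-60*(-68 + 59)*(77 - 51) + Z = -60*(-68 + 59)*(77 - 51) + 137/12 = -(-540)*26 + 137/12 = -60*(-234) + 137/12 = 14040 + 137/12 = 168617/12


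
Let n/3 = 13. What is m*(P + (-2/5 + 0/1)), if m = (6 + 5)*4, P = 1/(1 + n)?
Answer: -33/2 ≈ -16.500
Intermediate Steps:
n = 39 (n = 3*13 = 39)
P = 1/40 (P = 1/(1 + 39) = 1/40 ≈ 0.025000)
m = 44 (m = 11*4 = 44)
m*(P + (-2/5 + 0/1)) = 44*(1/40 + (-2/5 + 0/1)) = 44*(1/40 + (-2*⅕ + 0*1)) = 44*(1/40 + (-⅖ + 0)) = 44*(1/40 - ⅖) = 44*(-3/8) = -33/2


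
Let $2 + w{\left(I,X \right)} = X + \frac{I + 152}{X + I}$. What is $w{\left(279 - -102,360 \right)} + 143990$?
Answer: $\frac{8227877}{57} \approx 1.4435 \cdot 10^{5}$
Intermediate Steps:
$w{\left(I,X \right)} = -2 + X + \frac{152 + I}{I + X}$ ($w{\left(I,X \right)} = -2 + \left(X + \frac{I + 152}{X + I}\right) = -2 + \left(X + \frac{152 + I}{I + X}\right) = -2 + X + \frac{152 + I}{I + X}$)
$w{\left(279 - -102,360 \right)} + 143990 = \frac{152 + 360^{2} - \left(279 - -102\right) - 720 + \left(279 - -102\right) 360}{\left(279 - -102\right) + 360} + 143990 = \frac{152 + 129600 - \left(279 + 102\right) - 720 + \left(279 + 102\right) 360}{\left(279 + 102\right) + 360} + 143990 = \frac{152 + 129600 - 381 - 720 + 381 \cdot 360}{381 + 360} + 143990 = \frac{152 + 129600 - 381 - 720 + 137160}{741} + 143990 = \frac{1}{741} \cdot 265811 + 143990 = \frac{20447}{57} + 143990 = \frac{8227877}{57}$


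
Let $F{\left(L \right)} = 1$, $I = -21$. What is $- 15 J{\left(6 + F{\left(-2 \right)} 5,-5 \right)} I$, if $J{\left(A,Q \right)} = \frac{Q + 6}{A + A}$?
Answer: $\frac{315}{22} \approx 14.318$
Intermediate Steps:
$J{\left(A,Q \right)} = \frac{6 + Q}{2 A}$
$- 15 J{\left(6 + F{\left(-2 \right)} 5,-5 \right)} I = - 15 \frac{6 - 5}{2 \left(6 + 1 \cdot 5\right)} \left(-21\right) = - 15 \cdot \frac{1}{2} \frac{1}{6 + 5} \cdot 1 \left(-21\right) = - 15 \cdot \frac{1}{2} \cdot \frac{1}{11} \cdot 1 \left(-21\right) = \left(-15\right) \frac{1}{22} \left(-21\right) = \left(- \frac{15}{22}\right) \left(-21\right) = \frac{315}{22}$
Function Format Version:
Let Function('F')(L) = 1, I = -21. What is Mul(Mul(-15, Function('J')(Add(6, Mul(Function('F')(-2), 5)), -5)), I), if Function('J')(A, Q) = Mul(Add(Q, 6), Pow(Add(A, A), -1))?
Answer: Rational(315, 22) ≈ 14.318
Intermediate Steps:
Function('J')(A, Q) = Mul(Rational(1, 2), Pow(A, -1), Add(6, Q)) (Function('J')(A, Q) = Mul(Add(6, Q), Pow(Mul(2, A), -1)) = Mul(Add(6, Q), Mul(Rational(1, 2), Pow(A, -1))) = Mul(Rational(1, 2), Pow(A, -1), Add(6, Q)))
Mul(Mul(-15, Function('J')(Add(6, Mul(Function('F')(-2), 5)), -5)), I) = Mul(Mul(-15, Mul(Rational(1, 2), Pow(Add(6, Mul(1, 5)), -1), Add(6, -5))), -21) = Mul(Mul(-15, Mul(Rational(1, 2), Pow(Add(6, 5), -1), 1)), -21) = Mul(Mul(-15, Mul(Rational(1, 2), Pow(11, -1), 1)), -21) = Mul(Mul(-15, Mul(Rational(1, 2), Rational(1, 11), 1)), -21) = Mul(Mul(-15, Rational(1, 22)), -21) = Mul(Rational(-15, 22), -21) = Rational(315, 22)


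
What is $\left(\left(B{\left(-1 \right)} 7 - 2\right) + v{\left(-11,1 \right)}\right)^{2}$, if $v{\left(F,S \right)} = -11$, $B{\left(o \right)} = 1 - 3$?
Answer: $729$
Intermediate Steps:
$B{\left(o \right)} = -2$ ($B{\left(o \right)} = 1 - 3 = -2$)
$\left(\left(B{\left(-1 \right)} 7 - 2\right) + v{\left(-11,1 \right)}\right)^{2} = \left(\left(\left(-2\right) 7 - 2\right) - 11\right)^{2} = \left(\left(-14 - 2\right) - 11\right)^{2} = \left(-16 - 11\right)^{2} = \left(-27\right)^{2} = 729$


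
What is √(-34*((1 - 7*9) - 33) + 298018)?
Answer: 24*√523 ≈ 548.86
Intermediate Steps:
√(-34*((1 - 7*9) - 33) + 298018) = √(-34*((1 - 63) - 33) + 298018) = √(-34*(-62 - 33) + 298018) = √(-34*(-95) + 298018) = √(3230 + 298018) = √301248 = 24*√523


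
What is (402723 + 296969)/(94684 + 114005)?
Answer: 699692/208689 ≈ 3.3528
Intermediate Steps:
(402723 + 296969)/(94684 + 114005) = 699692/208689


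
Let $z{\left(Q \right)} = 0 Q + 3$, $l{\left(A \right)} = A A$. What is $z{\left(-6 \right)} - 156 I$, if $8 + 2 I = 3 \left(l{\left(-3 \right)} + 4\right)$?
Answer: $-2415$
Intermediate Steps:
$l{\left(A \right)} = A^{2}$
$z{\left(Q \right)} = 3$ ($z{\left(Q \right)} = 0 + 3 = 3$)
$I = \frac{31}{2}$ ($I = -4 + \frac{3 \left(\left(-3\right)^{2} + 4\right)}{2} = -4 + \frac{3 \left(9 + 4\right)}{2} = -4 + \frac{3 \cdot 13}{2} = -4 + \frac{1}{2} \cdot 39 = -4 + \frac{39}{2} = \frac{31}{2} \approx 15.5$)
$z{\left(-6 \right)} - 156 I = 3 - 2418 = -2415$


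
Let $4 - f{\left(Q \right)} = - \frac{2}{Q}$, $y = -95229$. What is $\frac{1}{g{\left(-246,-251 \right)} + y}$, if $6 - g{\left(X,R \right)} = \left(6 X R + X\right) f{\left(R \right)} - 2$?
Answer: $- \frac{251}{394870931} \approx -6.3565 \cdot 10^{-7}$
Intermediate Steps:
$f{\left(Q \right)} = 4 + \frac{2}{Q}$ ($f{\left(Q \right)} = 4 - - \frac{2}{Q} = 4 + \frac{2}{Q}$)
$g{\left(X,R \right)} = 8 - \left(4 + \frac{2}{R}\right) \left(X + 6 R X\right)$ ($g{\left(X,R \right)} = 6 - \left(\left(6 X R + X\right) \left(4 + \frac{2}{R}\right) - 2\right) = 6 - \left(\left(6 R X + X\right) \left(4 + \frac{2}{R}\right) - 2\right) = 6 - \left(\left(X + 6 R X\right) \left(4 + \frac{2}{R}\right) - 2\right) = 6 - \left(\left(4 + \frac{2}{R}\right) \left(X + 6 R X\right) - 2\right) = 6 - \left(-2 + \left(4 + \frac{2}{R}\right) \left(X + 6 R X\right)\right) = 8 - \left(4 + \frac{2}{R}\right) \left(X + 6 R X\right)$)
$\frac{1}{g{\left(-246,-251 \right)} + y} = \frac{1}{\left(8 - -3936 - \left(-6024\right) \left(-246\right) - - \frac{492}{-251}\right) - 95229} = \frac{1}{\left(8 + 3936 - 1481904 - \left(-492\right) \left(- \frac{1}{251}\right)\right) - 95229} = \frac{1}{\left(8 + 3936 - 1481904 - \frac{492}{251}\right) - 95229} = \frac{1}{- \frac{370968452}{251} - 95229} = \frac{1}{- \frac{394870931}{251}} = - \frac{251}{394870931}$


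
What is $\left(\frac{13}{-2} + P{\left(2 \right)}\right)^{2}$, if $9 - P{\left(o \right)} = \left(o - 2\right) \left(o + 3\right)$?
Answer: $\frac{25}{4} \approx 6.25$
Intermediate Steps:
$P{\left(o \right)} = 9 - \left(-2 + o\right) \left(3 + o\right)$ ($P{\left(o \right)} = 9 - \left(o - 2\right) \left(o + 3\right) = 9 - \left(-2 + o\right) \left(3 + o\right)$)
$\left(\frac{13}{-2} + P{\left(2 \right)}\right)^{2} = \left(\frac{13}{-2} - -9\right)^{2} = \left(13 \left(- \frac{1}{2}\right) - -9\right)^{2} = \left(- \frac{13}{2} - -9\right)^{2} = \left(- \frac{13}{2} + 9\right)^{2} = \left(\frac{5}{2}\right)^{2} = \frac{25}{4}$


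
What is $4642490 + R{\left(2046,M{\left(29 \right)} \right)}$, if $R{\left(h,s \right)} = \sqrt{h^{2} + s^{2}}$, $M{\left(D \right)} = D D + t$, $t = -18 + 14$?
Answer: $4642490 + 93 \sqrt{565} \approx 4.6447 \cdot 10^{6}$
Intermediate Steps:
$t = -4$
$M{\left(D \right)} = -4 + D^{2}$ ($M{\left(D \right)} = D D - 4 = D^{2} - 4 = -4 + D^{2}$)
$4642490 + R{\left(2046,M{\left(29 \right)} \right)} = 4642490 + \sqrt{2046^{2} + \left(-4 + 29^{2}\right)^{2}} = 4642490 + \sqrt{4186116 + \left(-4 + 841\right)^{2}} = 4642490 + \sqrt{4186116 + 837^{2}} = 4642490 + \sqrt{4186116 + 700569} = 4642490 + \sqrt{4886685} = 4642490 + 93 \sqrt{565}$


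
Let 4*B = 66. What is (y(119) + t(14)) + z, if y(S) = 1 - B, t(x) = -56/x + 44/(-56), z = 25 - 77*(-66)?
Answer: 35607/7 ≈ 5086.7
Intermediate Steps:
B = 33/2 (B = (1/4)*66 = 33/2 ≈ 16.500)
z = 5107 (z = 25 + 5082 = 5107)
t(x) = -11/14 - 56/x (t(x) = -56/x + 44*(-1/56) = -56/x - 11/14 = -11/14 - 56/x)
y(S) = -31/2 (y(S) = 1 - 1*33/2 = 1 - 33/2 = -31/2)
(y(119) + t(14)) + z = (-31/2 + (-11/14 - 56/14)) + 5107 = (-31/2 + (-11/14 - 56*1/14)) + 5107 = (-31/2 + (-11/14 - 4)) + 5107 = (-31/2 - 67/14) + 5107 = -142/7 + 5107 = 35607/7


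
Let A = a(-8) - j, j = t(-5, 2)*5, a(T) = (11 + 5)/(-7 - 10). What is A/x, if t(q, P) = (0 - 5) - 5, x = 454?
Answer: 417/3859 ≈ 0.10806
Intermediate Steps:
t(q, P) = -10 (t(q, P) = -5 - 5 = -10)
a(T) = -16/17 (a(T) = 16/(-17) = 16*(-1/17) = -16/17)
j = -50 (j = -10*5 = -50)
A = 834/17 (A = -16/17 - 1*(-50) = -16/17 + 50 = 834/17 ≈ 49.059)
A/x = (834/17)/454 = (834/17)*(1/454) = 417/3859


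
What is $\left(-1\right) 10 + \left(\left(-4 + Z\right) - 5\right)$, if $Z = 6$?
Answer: $-13$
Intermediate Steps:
$\left(-1\right) 10 + \left(\left(-4 + Z\right) - 5\right) = \left(-1\right) 10 + \left(\left(-4 + 6\right) - 5\right) = -10 + \left(2 - 5\right) = -10 - 3 = -13$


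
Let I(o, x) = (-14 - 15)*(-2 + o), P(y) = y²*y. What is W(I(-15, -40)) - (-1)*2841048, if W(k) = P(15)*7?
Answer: 2864673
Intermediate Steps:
P(y) = y³
I(o, x) = 58 - 29*o (I(o, x) = -29*(-2 + o) = 58 - 29*o)
W(k) = 23625 (W(k) = 15³*7 = 3375*7 = 23625)
W(I(-15, -40)) - (-1)*2841048 = 23625 - (-1)*2841048 = 23625 - 1*(-2841048) = 23625 + 2841048 = 2864673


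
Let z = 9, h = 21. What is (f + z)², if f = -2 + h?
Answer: 784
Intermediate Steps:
f = 19 (f = -2 + 21 = 19)
(f + z)² = (19 + 9)² = 28² = 784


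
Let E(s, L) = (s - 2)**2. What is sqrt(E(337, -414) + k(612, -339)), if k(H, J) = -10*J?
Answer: sqrt(115615) ≈ 340.02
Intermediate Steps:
E(s, L) = (-2 + s)**2
sqrt(E(337, -414) + k(612, -339)) = sqrt((-2 + 337)**2 - 10*(-339)) = sqrt(335**2 + 3390) = sqrt(112225 + 3390) = sqrt(115615)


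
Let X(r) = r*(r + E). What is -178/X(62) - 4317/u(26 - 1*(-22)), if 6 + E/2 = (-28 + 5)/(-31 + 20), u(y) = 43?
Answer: -79802989/794468 ≈ -100.45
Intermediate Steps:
E = -86/11 (E = -12 + 2*((-28 + 5)/(-31 + 20)) = -12 + 2*(-23/(-11)) = -12 + 2*(-23*(-1/11)) = -12 + 2*(23/11) = -12 + 46/11 = -86/11 ≈ -7.8182)
X(r) = r*(-86/11 + r) (X(r) = r*(r - 86/11) = r*(-86/11 + r))
-178/X(62) - 4317/u(26 - 1*(-22)) = -178*11/(62*(-86 + 11*62)) - 4317/43 = -178*11/(62*(-86 + 682)) - 4317*1/43 = -178/((1/11)*62*596) - 4317/43 = -178/36952/11 - 4317/43 = -178*11/36952 - 4317/43 = -979/18476 - 4317/43 = -79802989/794468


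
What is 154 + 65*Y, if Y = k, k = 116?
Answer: 7694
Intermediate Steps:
Y = 116
154 + 65*Y = 154 + 65*116 = 154 + 7540 = 7694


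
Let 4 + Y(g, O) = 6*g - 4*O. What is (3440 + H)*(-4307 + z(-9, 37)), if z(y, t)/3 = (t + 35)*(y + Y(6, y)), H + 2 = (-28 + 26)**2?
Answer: 29040154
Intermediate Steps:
Y(g, O) = -4 - 4*O + 6*g (Y(g, O) = -4 + (6*g - 4*O) = -4 + (-4*O + 6*g) = -4 - 4*O + 6*g)
H = 2 (H = -2 + (-28 + 26)**2 = -2 + (-2)**2 = -2 + 4 = 2)
z(y, t) = 3*(32 - 3*y)*(35 + t) (z(y, t) = 3*((t + 35)*(y + (-4 - 4*y + 6*6))) = 3*((35 + t)*(y + (-4 - 4*y + 36))) = 3*((35 + t)*(y + (32 - 4*y))) = 3*((35 + t)*(32 - 3*y)) = 3*((32 - 3*y)*(35 + t)) = 3*(32 - 3*y)*(35 + t))
(3440 + H)*(-4307 + z(-9, 37)) = (3440 + 2)*(-4307 + (3360 - 315*(-9) + 96*37 - 9*37*(-9))) = 3442*(-4307 + (3360 + 2835 + 3552 + 2997)) = 3442*(-4307 + 12744) = 3442*8437 = 29040154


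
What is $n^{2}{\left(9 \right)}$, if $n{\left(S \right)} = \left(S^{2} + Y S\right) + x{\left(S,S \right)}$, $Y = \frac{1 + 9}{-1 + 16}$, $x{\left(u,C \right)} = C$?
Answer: $9216$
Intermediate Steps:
$Y = \frac{2}{3}$ ($Y = \frac{10}{15} = 10 \cdot \frac{1}{15} = \frac{2}{3} \approx 0.66667$)
$n{\left(S \right)} = S^{2} + \frac{5 S}{3}$ ($n{\left(S \right)} = \left(S^{2} + \frac{2 S}{3}\right) + S = S^{2} + \frac{5 S}{3}$)
$n^{2}{\left(9 \right)} = \left(\frac{1}{3} \cdot 9 \left(5 + 3 \cdot 9\right)\right)^{2} = \left(\frac{1}{3} \cdot 9 \left(5 + 27\right)\right)^{2} = \left(\frac{1}{3} \cdot 9 \cdot 32\right)^{2} = 96^{2} = 9216$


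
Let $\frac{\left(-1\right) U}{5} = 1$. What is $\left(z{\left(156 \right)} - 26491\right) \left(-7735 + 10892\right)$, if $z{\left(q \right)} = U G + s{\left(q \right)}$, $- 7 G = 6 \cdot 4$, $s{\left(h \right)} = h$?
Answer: $-83085475$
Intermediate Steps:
$U = -5$ ($U = \left(-5\right) 1 = -5$)
$G = - \frac{24}{7}$ ($G = - \frac{6 \cdot 4}{7} = \left(- \frac{1}{7}\right) 24 = - \frac{24}{7} \approx -3.4286$)
$z{\left(q \right)} = \frac{120}{7} + q$ ($z{\left(q \right)} = \left(-5\right) \left(- \frac{24}{7}\right) + q = \frac{120}{7} + q$)
$\left(z{\left(156 \right)} - 26491\right) \left(-7735 + 10892\right) = \left(\left(\frac{120}{7} + 156\right) - 26491\right) \left(-7735 + 10892\right) = \left(\frac{1212}{7} - 26491\right) 3157 = \left(- \frac{184225}{7}\right) 3157 = -83085475$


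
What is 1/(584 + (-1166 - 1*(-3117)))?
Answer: 1/2535 ≈ 0.00039448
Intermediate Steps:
1/(584 + (-1166 - 1*(-3117))) = 1/(584 + (-1166 + 3117)) = 1/(584 + 1951) = 1/2535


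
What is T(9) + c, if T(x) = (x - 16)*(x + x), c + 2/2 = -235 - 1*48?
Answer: -410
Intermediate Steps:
c = -284 (c = -1 + (-235 - 1*48) = -1 + (-235 - 48) = -1 - 283 = -284)
T(x) = 2*x*(-16 + x) (T(x) = (-16 + x)*(2*x) = 2*x*(-16 + x))
T(9) + c = 2*9*(-16 + 9) - 284 = 2*9*(-7) - 284 = -126 - 284 = -410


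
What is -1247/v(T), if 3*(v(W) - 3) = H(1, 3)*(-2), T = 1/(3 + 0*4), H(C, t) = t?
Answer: -1247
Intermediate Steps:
T = 1/3 (T = 1/(3 + 0) = 1/3 ≈ 0.33333)
v(W) = 1 (v(W) = 3 + (3*(-2))/3 = 3 + (1/3)*(-6) = 3 - 2 = 1)
-1247/v(T) = -1247/1 = -1247*1 = -1247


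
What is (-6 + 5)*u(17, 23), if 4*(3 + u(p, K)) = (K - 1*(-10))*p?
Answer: -549/4 ≈ -137.25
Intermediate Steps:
u(p, K) = -3 + p*(10 + K)/4 (u(p, K) = -3 + ((K - 1*(-10))*p)/4 = -3 + ((K + 10)*p)/4 = -3 + ((10 + K)*p)/4 = -3 + (p*(10 + K))/4 = -3 + p*(10 + K)/4)
(-6 + 5)*u(17, 23) = (-6 + 5)*(-3 + (5/2)*17 + (¼)*23*17) = -(-3 + 85/2 + 391/4) = -1*549/4 = -549/4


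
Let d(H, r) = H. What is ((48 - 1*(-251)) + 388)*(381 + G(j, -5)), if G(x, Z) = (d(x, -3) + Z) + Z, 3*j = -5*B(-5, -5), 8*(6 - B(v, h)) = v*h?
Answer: 2012681/8 ≈ 2.5159e+5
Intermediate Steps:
B(v, h) = 6 - h*v/8 (B(v, h) = 6 - v*h/8 = 6 - h*v/8)
j = -115/24 (j = (-5*(6 - ⅛*(-5)*(-5)))/3 = (-5*(6 - 25/8))/3 = (-5*23/8)/3 = (⅓)*(-115/8) = -115/24 ≈ -4.7917)
G(x, Z) = x + 2*Z (G(x, Z) = (x + Z) + Z = (Z + x) + Z = x + 2*Z)
((48 - 1*(-251)) + 388)*(381 + G(j, -5)) = ((48 - 1*(-251)) + 388)*(381 + (-115/24 + 2*(-5))) = ((48 + 251) + 388)*(381 + (-115/24 - 10)) = (299 + 388)*(381 - 355/24) = 687*(8789/24) = 2012681/8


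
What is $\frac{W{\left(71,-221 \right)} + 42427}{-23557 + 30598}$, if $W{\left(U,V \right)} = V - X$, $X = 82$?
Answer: $\frac{42124}{7041} \approx 5.9827$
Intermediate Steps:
$W{\left(U,V \right)} = -82 + V$ ($W{\left(U,V \right)} = V - 82 = -82 + V$)
$\frac{W{\left(71,-221 \right)} + 42427}{-23557 + 30598} = \frac{\left(-82 - 221\right) + 42427}{-23557 + 30598} = \frac{-303 + 42427}{7041} = 42124 \cdot \frac{1}{7041} = \frac{42124}{7041}$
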